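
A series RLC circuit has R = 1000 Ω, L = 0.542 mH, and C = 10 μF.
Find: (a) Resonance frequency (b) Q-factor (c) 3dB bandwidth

Step 1 — Resonance condition Im(Z)=0 gives ω₀ = 1/√(LC).
Step 2 — ω₀ = 1/√(0.000542·1e-05) = 1.358e+04 rad/s.
Step 3 — f₀ = ω₀/(2π) = 2162 Hz.
Step 4 — Series Q: Q = ω₀L/R = 1.358e+04·0.000542/1000 = 0.007362.
Step 5 — 3dB bandwidth: Δω = ω₀/Q = 1.845e+06 rad/s; BW = Δω/(2π) = 2.936e+05 Hz.

(a) f₀ = 2162 Hz  (b) Q = 0.007362  (c) BW = 2.936e+05 Hz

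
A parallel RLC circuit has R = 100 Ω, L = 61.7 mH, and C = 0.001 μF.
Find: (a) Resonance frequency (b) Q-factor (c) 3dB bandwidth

Step 1 — Resonance: ω₀ = 1/√(LC) = 1/√(0.0617·1e-09) = 1.273e+05 rad/s.
Step 2 — f₀ = ω₀/(2π) = 2.026e+04 Hz.
Step 3 — Parallel Q: Q = R/(ω₀L) = 100/(1.273e+05·0.0617) = 0.01273.
Step 4 — Bandwidth: Δω = ω₀/Q = 1e+07 rad/s; BW = Δω/(2π) = 1.592e+06 Hz.

(a) f₀ = 2.026e+04 Hz  (b) Q = 0.01273  (c) BW = 1.592e+06 Hz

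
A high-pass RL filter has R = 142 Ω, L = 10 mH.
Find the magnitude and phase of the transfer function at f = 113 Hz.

Step 1 — Angular frequency: ω = 2π·113 = 710 rad/s.
Step 2 — Transfer function: H(jω) = jωL/(R + jωL).
Step 3 — Numerator jωL = j·7.1; denominator R + jωL = 142 + j7.1.
Step 4 — H = 0.002494 + j0.04988.
Step 5 — Magnitude: |H| = 0.04994 (-26.0 dB); phase: φ = 87.1°.

|H| = 0.04994 (-26.0 dB), φ = 87.1°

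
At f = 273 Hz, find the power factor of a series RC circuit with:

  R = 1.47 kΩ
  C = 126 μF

Step 1 — Angular frequency: ω = 2π·f = 2π·273 = 1715 rad/s.
Step 2 — Component impedances:
  R: Z = R = 1470 Ω
  C: Z = 1/(jωC) = -j/(ω·C) = 0 - j4.627 Ω
Step 3 — Series combination: Z_total = R + C = 1470 - j4.627 Ω = 1470∠-0.2° Ω.
Step 4 — Power factor: PF = cos(φ) = Re(Z)/|Z| = 1470/1470 = 1.
Step 5 — Type: Im(Z) = -4.627 ⇒ leading (phase φ = -0.2°).

PF = 1 (leading, φ = -0.2°)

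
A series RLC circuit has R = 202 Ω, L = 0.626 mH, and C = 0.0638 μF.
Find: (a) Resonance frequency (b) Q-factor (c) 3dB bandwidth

Step 1 — Resonance: ω₀ = 1/√(LC) = 1/√(0.000626·6.38e-08) = 1.582e+05 rad/s.
Step 2 — f₀ = ω₀/(2π) = 2.518e+04 Hz.
Step 3 — Series Q: Q = ω₀L/R = 1.582e+05·0.000626/202 = 0.4904.
Step 4 — Bandwidth: Δω = ω₀/Q = 3.227e+05 rad/s; BW = Δω/(2π) = 5.136e+04 Hz.

(a) f₀ = 2.518e+04 Hz  (b) Q = 0.4904  (c) BW = 5.136e+04 Hz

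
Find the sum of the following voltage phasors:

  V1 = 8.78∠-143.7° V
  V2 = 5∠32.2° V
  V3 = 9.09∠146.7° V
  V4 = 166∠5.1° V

Step 1 — Convert each phasor to rectangular form:
  V1 = 8.78·(cos(-143.7°) + j·sin(-143.7°)) = -7.076 - j5.198 V
  V2 = 5·(cos(32.2°) + j·sin(32.2°)) = 4.231 + j2.664 V
  V3 = 9.09·(cos(146.7°) + j·sin(146.7°)) = -7.597 + j4.991 V
  V4 = 166·(cos(5.1°) + j·sin(5.1°)) = 165.3 + j14.76 V
Step 2 — Sum components: V_total = 154.9 + j17.21 V.
Step 3 — Convert to polar: |V_total| = 155.9 V, ∠V_total = 6.3°.

V_total = 155.9∠6.3° V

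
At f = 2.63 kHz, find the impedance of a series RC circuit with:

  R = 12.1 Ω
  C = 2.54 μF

Step 1 — Angular frequency: ω = 2π·f = 2π·2630 = 1.652e+04 rad/s.
Step 2 — Component impedances:
  R: Z = R = 12.1 Ω
  C: Z = 1/(jωC) = -j/(ω·C) = 0 - j23.82 Ω
Step 3 — Series combination: Z_total = R + C = 12.1 - j23.82 Ω = 26.72∠-63.1° Ω.

Z = 12.1 - j23.82 Ω = 26.72∠-63.1° Ω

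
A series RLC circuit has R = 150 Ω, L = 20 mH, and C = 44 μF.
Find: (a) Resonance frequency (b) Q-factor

Step 1 — Resonance condition Im(Z)=0 gives ω₀ = 1/√(LC).
Step 2 — ω₀ = 1/√(0.02·4.4e-05) = 1066 rad/s.
Step 3 — f₀ = ω₀/(2π) = 169.7 Hz.
Step 4 — Series Q: Q = ω₀L/R = 1066·0.02/150 = 0.1421.

(a) f₀ = 169.7 Hz  (b) Q = 0.1421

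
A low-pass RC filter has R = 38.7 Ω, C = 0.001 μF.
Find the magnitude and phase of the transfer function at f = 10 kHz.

Step 1 — Angular frequency: ω = 2π·1e+04 = 6.283e+04 rad/s.
Step 2 — Transfer function: H(jω) = 1/(1 + jωRC).
Step 3 — Denominator: 1 + jωRC = 1 + j·6.283e+04·38.7·1e-09 = 1 + j0.002432.
Step 4 — H = 1 - j0.002432.
Step 5 — Magnitude: |H| = 1 (-0.0 dB); phase: φ = -0.1°.

|H| = 1 (-0.0 dB), φ = -0.1°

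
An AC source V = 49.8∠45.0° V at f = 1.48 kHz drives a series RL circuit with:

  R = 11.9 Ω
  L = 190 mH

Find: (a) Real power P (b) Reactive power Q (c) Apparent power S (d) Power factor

Step 1 — Angular frequency: ω = 2π·f = 2π·1480 = 9299 rad/s.
Step 2 — Component impedances:
  R: Z = R = 11.9 Ω
  L: Z = jωL = j·9299·0.19 = 0 + j1767 Ω
Step 3 — Series combination: Z_total = R + L = 11.9 + j1767 Ω = 1767∠89.6° Ω.
Step 4 — Source phasor: V = 49.8∠45.0° V = 35.21 + j35.21 V.
Step 5 — Current: I = V / Z = 0.02006 - j0.0198 A = 0.02819∠-44.6° A.
Step 6 — Complex power: S = V·I* = 0.009454 + j1.404 VA.
Step 7 — Real power: P = Re(S) = 0.009454 W.
Step 8 — Reactive power: Q = Im(S) = 1.404 VAR.
Step 9 — Apparent power: |S| = 1.404 VA.
Step 10 — Power factor: PF = P/|S| = 0.006735 (lagging).

(a) P = 0.009454 W  (b) Q = 1.404 VAR  (c) S = 1.404 VA  (d) PF = 0.006735 (lagging)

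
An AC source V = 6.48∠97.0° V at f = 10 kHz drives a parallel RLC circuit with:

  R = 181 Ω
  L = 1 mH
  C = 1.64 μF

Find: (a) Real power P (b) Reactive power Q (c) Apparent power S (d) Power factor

Step 1 — Angular frequency: ω = 2π·f = 2π·1e+04 = 6.283e+04 rad/s.
Step 2 — Component impedances:
  R: Z = R = 181 Ω
  L: Z = jωL = j·6.283e+04·0.001 = 0 + j62.83 Ω
  C: Z = 1/(jωC) = -j/(ω·C) = 0 - j9.705 Ω
Step 3 — Parallel combination: 1/Z_total = 1/R + 1/L + 1/C; Z_total = 0.7249 - j11.43 Ω = 11.45∠-86.4° Ω.
Step 4 — Source phasor: V = 6.48∠97.0° V = -0.7897 + j6.432 V.
Step 5 — Current: I = V / Z = -0.5647 - j0.03327 A = 0.5657∠-176.6° A.
Step 6 — Complex power: S = V·I* = 0.232 - j3.659 VA.
Step 7 — Real power: P = Re(S) = 0.232 W.
Step 8 — Reactive power: Q = Im(S) = -3.659 VAR.
Step 9 — Apparent power: |S| = 3.666 VA.
Step 10 — Power factor: PF = P/|S| = 0.06328 (leading).

(a) P = 0.232 W  (b) Q = -3.659 VAR  (c) S = 3.666 VA  (d) PF = 0.06328 (leading)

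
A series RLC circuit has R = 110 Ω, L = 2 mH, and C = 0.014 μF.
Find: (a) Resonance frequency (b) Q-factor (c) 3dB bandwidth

Step 1 — Resonance condition Im(Z)=0 gives ω₀ = 1/√(LC).
Step 2 — ω₀ = 1/√(0.002·1.4e-08) = 1.89e+05 rad/s.
Step 3 — f₀ = ω₀/(2π) = 3.008e+04 Hz.
Step 4 — Series Q: Q = ω₀L/R = 1.89e+05·0.002/110 = 3.436.
Step 5 — 3dB bandwidth: Δω = ω₀/Q = 5.5e+04 rad/s; BW = Δω/(2π) = 8754 Hz.

(a) f₀ = 3.008e+04 Hz  (b) Q = 3.436  (c) BW = 8754 Hz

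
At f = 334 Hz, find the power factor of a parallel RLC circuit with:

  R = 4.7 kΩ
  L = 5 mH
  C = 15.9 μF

Step 1 — Angular frequency: ω = 2π·f = 2π·334 = 2099 rad/s.
Step 2 — Component impedances:
  R: Z = R = 4700 Ω
  L: Z = jωL = j·2099·0.005 = 0 + j10.49 Ω
  C: Z = 1/(jωC) = -j/(ω·C) = 0 - j29.97 Ω
Step 3 — Parallel combination: 1/Z_total = 1/R + 1/L + 1/C; Z_total = 0.05547 + j16.15 Ω = 16.15∠89.8° Ω.
Step 4 — Power factor: PF = cos(φ) = Re(Z)/|Z| = 0.05547/16.15 = 0.003435.
Step 5 — Type: Im(Z) = 16.15 ⇒ lagging (phase φ = 89.8°).

PF = 0.003435 (lagging, φ = 89.8°)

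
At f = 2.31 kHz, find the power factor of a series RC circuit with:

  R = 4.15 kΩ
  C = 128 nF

Step 1 — Angular frequency: ω = 2π·f = 2π·2310 = 1.451e+04 rad/s.
Step 2 — Component impedances:
  R: Z = R = 4150 Ω
  C: Z = 1/(jωC) = -j/(ω·C) = 0 - j538.3 Ω
Step 3 — Series combination: Z_total = R + C = 4150 - j538.3 Ω = 4185∠-7.4° Ω.
Step 4 — Power factor: PF = cos(φ) = Re(Z)/|Z| = 4150/4184.8 = 0.9917.
Step 5 — Type: Im(Z) = -538.3 ⇒ leading (phase φ = -7.4°).

PF = 0.9917 (leading, φ = -7.4°)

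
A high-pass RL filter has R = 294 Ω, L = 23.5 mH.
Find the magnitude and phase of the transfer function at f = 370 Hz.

Step 1 — Angular frequency: ω = 2π·370 = 2325 rad/s.
Step 2 — Transfer function: H(jω) = jωL/(R + jωL).
Step 3 — Numerator jωL = j·54.63; denominator R + jωL = 294 + j54.63.
Step 4 — H = 0.03338 + j0.1796.
Step 5 — Magnitude: |H| = 0.1827 (-14.8 dB); phase: φ = 79.5°.

|H| = 0.1827 (-14.8 dB), φ = 79.5°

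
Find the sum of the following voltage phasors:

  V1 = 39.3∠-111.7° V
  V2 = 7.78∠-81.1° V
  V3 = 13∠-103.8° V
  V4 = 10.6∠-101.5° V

Step 1 — Convert each phasor to rectangular form:
  V1 = 39.3·(cos(-111.7°) + j·sin(-111.7°)) = -14.53 - j36.51 V
  V2 = 7.78·(cos(-81.1°) + j·sin(-81.1°)) = 1.204 - j7.686 V
  V3 = 13·(cos(-103.8°) + j·sin(-103.8°)) = -3.101 - j12.62 V
  V4 = 10.6·(cos(-101.5°) + j·sin(-101.5°)) = -2.113 - j10.39 V
Step 2 — Sum components: V_total = -18.54 - j67.21 V.
Step 3 — Convert to polar: |V_total| = 69.72 V, ∠V_total = -105.4°.

V_total = 69.72∠-105.4° V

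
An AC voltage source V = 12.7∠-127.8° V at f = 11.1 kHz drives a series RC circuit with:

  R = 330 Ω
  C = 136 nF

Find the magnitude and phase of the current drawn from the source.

Step 1 — Angular frequency: ω = 2π·f = 2π·1.11e+04 = 6.974e+04 rad/s.
Step 2 — Component impedances:
  R: Z = R = 330 Ω
  C: Z = 1/(jωC) = -j/(ω·C) = 0 - j105.4 Ω
Step 3 — Series combination: Z_total = R + C = 330 - j105.4 Ω = 346.4∠-17.7° Ω.
Step 4 — Source phasor: V = 12.7∠-127.8° V = -7.784 - j10.03 V.
Step 5 — Ohm's law: I = V / Z_total = (-7.784 - j10.03) / (330 - j105.4) = -0.01259 - j0.03443 A.
Step 6 — Convert to polar: |I| = 0.03666 A, ∠I = -110.1°.

I = 0.03666∠-110.1° A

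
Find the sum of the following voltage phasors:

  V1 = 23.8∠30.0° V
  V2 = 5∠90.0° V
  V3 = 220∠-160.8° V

Step 1 — Convert each phasor to rectangular form:
  V1 = 23.8·(cos(30.0°) + j·sin(30.0°)) = 20.61 + j11.9 V
  V2 = 5·(cos(90.0°) + j·sin(90.0°)) = 0 + j5 V
  V3 = 220·(cos(-160.8°) + j·sin(-160.8°)) = -207.8 - j72.35 V
Step 2 — Sum components: V_total = -187.2 - j55.45 V.
Step 3 — Convert to polar: |V_total| = 195.2 V, ∠V_total = -163.5°.

V_total = 195.2∠-163.5° V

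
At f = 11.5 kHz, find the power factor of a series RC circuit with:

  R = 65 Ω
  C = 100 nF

Step 1 — Angular frequency: ω = 2π·f = 2π·1.15e+04 = 7.226e+04 rad/s.
Step 2 — Component impedances:
  R: Z = R = 65 Ω
  C: Z = 1/(jωC) = -j/(ω·C) = 0 - j138.4 Ω
Step 3 — Series combination: Z_total = R + C = 65 - j138.4 Ω = 152.9∠-64.8° Ω.
Step 4 — Power factor: PF = cos(φ) = Re(Z)/|Z| = 65/152.9 = 0.4251.
Step 5 — Type: Im(Z) = -138.4 ⇒ leading (phase φ = -64.8°).

PF = 0.4251 (leading, φ = -64.8°)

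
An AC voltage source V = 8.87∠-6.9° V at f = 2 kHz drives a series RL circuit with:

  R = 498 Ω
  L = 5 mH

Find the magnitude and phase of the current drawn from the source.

Step 1 — Angular frequency: ω = 2π·f = 2π·2000 = 1.257e+04 rad/s.
Step 2 — Component impedances:
  R: Z = R = 498 Ω
  L: Z = jωL = j·1.257e+04·0.005 = 0 + j62.83 Ω
Step 3 — Series combination: Z_total = R + L = 498 + j62.83 Ω = 501.9∠7.2° Ω.
Step 4 — Source phasor: V = 8.87∠-6.9° V = 8.806 - j1.066 V.
Step 5 — Ohm's law: I = V / Z_total = (8.806 - j1.066) / (498 + j62.83) = 0.01714 - j0.004302 A.
Step 6 — Convert to polar: |I| = 0.01767 A, ∠I = -14.1°.

I = 0.01767∠-14.1° A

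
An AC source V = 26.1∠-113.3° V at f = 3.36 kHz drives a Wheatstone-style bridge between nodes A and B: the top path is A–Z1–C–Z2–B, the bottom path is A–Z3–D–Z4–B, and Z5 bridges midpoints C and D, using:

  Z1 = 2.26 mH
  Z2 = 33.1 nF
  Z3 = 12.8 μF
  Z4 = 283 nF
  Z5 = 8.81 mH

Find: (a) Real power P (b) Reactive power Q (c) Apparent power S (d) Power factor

Step 1 — Angular frequency: ω = 2π·f = 2π·3360 = 2.111e+04 rad/s.
Step 2 — Component impedances:
  Z1: Z = jωL = j·2.111e+04·0.00226 = 0 + j47.71 Ω
  Z2: Z = 1/(jωC) = -j/(ω·C) = 0 - j1431 Ω
  Z3: Z = 1/(jωC) = -j/(ω·C) = 0 - j3.701 Ω
  Z4: Z = 1/(jωC) = -j/(ω·C) = 0 - j167.4 Ω
  Z5: Z = jωL = j·2.111e+04·0.00881 = 0 + j186 Ω
Step 3 — Bridge requires nodal analysis (the Z5 bridge couples midpoints C and D, so the two paths cannot be reduced to a simple series/parallel combination). Setting node B to ground and injecting 1 A at node A, the 3-node admittance system at A, C, D solves to V_A = Z_AB = 0 - j152.6 Ω = 152.6∠-90.0° Ω.
Step 4 — Source phasor: V = 26.1∠-113.3° V = -10.32 - j23.97 V.
Step 5 — Current: I = V / Z = 0.1571 - j0.06767 A = 0.1711∠-23.3° A.
Step 6 — Complex power: S = V·I* = 0 - j4.465 VA.
Step 7 — Real power: P = Re(S) = 0 W.
Step 8 — Reactive power: Q = Im(S) = -4.465 VAR.
Step 9 — Apparent power: |S| = 4.465 VA.
Step 10 — Power factor: PF = P/|S| = 0 (leading).

(a) P = 0 W  (b) Q = -4.465 VAR  (c) S = 4.465 VA  (d) PF = 0 (leading)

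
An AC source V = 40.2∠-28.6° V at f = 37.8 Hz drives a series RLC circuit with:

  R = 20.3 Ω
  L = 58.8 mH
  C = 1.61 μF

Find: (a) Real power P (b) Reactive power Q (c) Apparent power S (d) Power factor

Step 1 — Angular frequency: ω = 2π·f = 2π·37.8 = 237.5 rad/s.
Step 2 — Component impedances:
  R: Z = R = 20.3 Ω
  L: Z = jωL = j·237.5·0.0588 = 0 + j13.97 Ω
  C: Z = 1/(jωC) = -j/(ω·C) = 0 - j2615 Ω
Step 3 — Series combination: Z_total = R + L + C = 20.3 - j2601 Ω = 2601∠-89.6° Ω.
Step 4 — Source phasor: V = 40.2∠-28.6° V = 35.29 - j19.24 V.
Step 5 — Current: I = V / Z = 0.007503 + j0.01351 A = 0.01545∠61.0° A.
Step 6 — Complex power: S = V·I* = 0.004848 - j0.6212 VA.
Step 7 — Real power: P = Re(S) = 0.004848 W.
Step 8 — Reactive power: Q = Im(S) = -0.6212 VAR.
Step 9 — Apparent power: |S| = 0.6212 VA.
Step 10 — Power factor: PF = P/|S| = 0.007804 (leading).

(a) P = 0.004848 W  (b) Q = -0.6212 VAR  (c) S = 0.6212 VA  (d) PF = 0.007804 (leading)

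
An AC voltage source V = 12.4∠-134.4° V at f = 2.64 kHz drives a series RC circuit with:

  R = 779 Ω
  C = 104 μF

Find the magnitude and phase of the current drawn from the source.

Step 1 — Angular frequency: ω = 2π·f = 2π·2640 = 1.659e+04 rad/s.
Step 2 — Component impedances:
  R: Z = R = 779 Ω
  C: Z = 1/(jωC) = -j/(ω·C) = 0 - j0.5797 Ω
Step 3 — Series combination: Z_total = R + C = 779 - j0.5797 Ω = 779∠-0.0° Ω.
Step 4 — Source phasor: V = 12.4∠-134.4° V = -8.676 - j8.859 V.
Step 5 — Ohm's law: I = V / Z_total = (-8.676 - j8.859) / (779 - j0.5797) = -0.01113 - j0.01138 A.
Step 6 — Convert to polar: |I| = 0.01592 A, ∠I = -134.4°.

I = 0.01592∠-134.4° A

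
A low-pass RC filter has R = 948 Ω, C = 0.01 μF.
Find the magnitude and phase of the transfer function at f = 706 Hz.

Step 1 — Angular frequency: ω = 2π·706 = 4436 rad/s.
Step 2 — Transfer function: H(jω) = 1/(1 + jωRC).
Step 3 — Denominator: 1 + jωRC = 1 + j·4436·948·1e-08 = 1 + j0.04205.
Step 4 — H = 0.9982 - j0.04198.
Step 5 — Magnitude: |H| = 0.9991 (-0.0 dB); phase: φ = -2.4°.

|H| = 0.9991 (-0.0 dB), φ = -2.4°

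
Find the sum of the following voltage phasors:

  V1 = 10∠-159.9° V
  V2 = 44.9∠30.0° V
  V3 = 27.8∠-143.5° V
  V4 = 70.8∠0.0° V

Step 1 — Convert each phasor to rectangular form:
  V1 = 10·(cos(-159.9°) + j·sin(-159.9°)) = -9.391 - j3.437 V
  V2 = 44.9·(cos(30.0°) + j·sin(30.0°)) = 38.88 + j22.45 V
  V3 = 27.8·(cos(-143.5°) + j·sin(-143.5°)) = -22.35 - j16.54 V
  V4 = 70.8·(cos(0.0°) + j·sin(0.0°)) = 70.8 V
Step 2 — Sum components: V_total = 77.95 + j2.477 V.
Step 3 — Convert to polar: |V_total| = 77.99 V, ∠V_total = 1.8°.

V_total = 77.99∠1.8° V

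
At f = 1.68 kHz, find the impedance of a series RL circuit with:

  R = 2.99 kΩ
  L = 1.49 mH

Step 1 — Angular frequency: ω = 2π·f = 2π·1680 = 1.056e+04 rad/s.
Step 2 — Component impedances:
  R: Z = R = 2990 Ω
  L: Z = jωL = j·1.056e+04·0.00149 = 0 + j15.73 Ω
Step 3 — Series combination: Z_total = R + L = 2990 + j15.73 Ω = 2990∠0.3° Ω.

Z = 2990 + j15.73 Ω = 2990∠0.3° Ω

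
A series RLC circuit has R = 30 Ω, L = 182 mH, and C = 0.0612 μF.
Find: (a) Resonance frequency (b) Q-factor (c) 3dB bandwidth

Step 1 — Resonance condition Im(Z)=0 gives ω₀ = 1/√(LC).
Step 2 — ω₀ = 1/√(0.182·6.12e-08) = 9475 rad/s.
Step 3 — f₀ = ω₀/(2π) = 1508 Hz.
Step 4 — Series Q: Q = ω₀L/R = 9475·0.182/30 = 57.48.
Step 5 — 3dB bandwidth: Δω = ω₀/Q = 164.8 rad/s; BW = Δω/(2π) = 26.23 Hz.

(a) f₀ = 1508 Hz  (b) Q = 57.48  (c) BW = 26.23 Hz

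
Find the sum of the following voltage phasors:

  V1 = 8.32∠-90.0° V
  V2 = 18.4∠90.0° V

Step 1 — Convert each phasor to rectangular form:
  V1 = 8.32·(cos(-90.0°) + j·sin(-90.0°)) = 0 - j8.32 V
  V2 = 18.4·(cos(90.0°) + j·sin(90.0°)) = 0 + j18.4 V
Step 2 — Sum components: V_total = 0 + j10.08 V.
Step 3 — Convert to polar: |V_total| = 10.08 V, ∠V_total = 90.0°.

V_total = 10.08∠90.0° V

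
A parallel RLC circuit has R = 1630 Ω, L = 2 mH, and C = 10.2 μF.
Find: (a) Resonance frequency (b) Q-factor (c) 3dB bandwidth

Step 1 — Resonance: ω₀ = 1/√(LC) = 1/√(0.002·1.02e-05) = 7001 rad/s.
Step 2 — f₀ = ω₀/(2π) = 1114 Hz.
Step 3 — Parallel Q: Q = R/(ω₀L) = 1630/(7001·0.002) = 116.4.
Step 4 — Bandwidth: Δω = ω₀/Q = 60.15 rad/s; BW = Δω/(2π) = 9.573 Hz.

(a) f₀ = 1114 Hz  (b) Q = 116.4  (c) BW = 9.573 Hz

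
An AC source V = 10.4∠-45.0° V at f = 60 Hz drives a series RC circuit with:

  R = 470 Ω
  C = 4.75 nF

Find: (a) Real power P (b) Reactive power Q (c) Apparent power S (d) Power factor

Step 1 — Angular frequency: ω = 2π·f = 2π·60 = 377 rad/s.
Step 2 — Component impedances:
  R: Z = R = 470 Ω
  C: Z = 1/(jωC) = -j/(ω·C) = 0 - j5.584e+05 Ω
Step 3 — Series combination: Z_total = R + C = 470 - j5.584e+05 Ω = 5.584e+05∠-90.0° Ω.
Step 4 — Source phasor: V = 10.4∠-45.0° V = 7.354 - j7.354 V.
Step 5 — Current: I = V / Z = 1.318e-05 + j1.316e-05 A = 1.862e-05∠45.0° A.
Step 6 — Complex power: S = V·I* = 1.63e-07 - j0.0001937 VA.
Step 7 — Real power: P = Re(S) = 1.63e-07 W.
Step 8 — Reactive power: Q = Im(S) = -0.0001937 VAR.
Step 9 — Apparent power: |S| = 0.0001937 VA.
Step 10 — Power factor: PF = P/|S| = 0.0008416 (leading).

(a) P = 1.63e-07 W  (b) Q = -0.0001937 VAR  (c) S = 0.0001937 VA  (d) PF = 0.0008416 (leading)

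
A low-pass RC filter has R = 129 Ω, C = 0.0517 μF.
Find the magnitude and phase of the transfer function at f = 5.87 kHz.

Step 1 — Angular frequency: ω = 2π·5870 = 3.688e+04 rad/s.
Step 2 — Transfer function: H(jω) = 1/(1 + jωRC).
Step 3 — Denominator: 1 + jωRC = 1 + j·3.688e+04·129·5.17e-08 = 1 + j0.246.
Step 4 — H = 0.9429 - j0.2319.
Step 5 — Magnitude: |H| = 0.9711 (-0.3 dB); phase: φ = -13.8°.

|H| = 0.9711 (-0.3 dB), φ = -13.8°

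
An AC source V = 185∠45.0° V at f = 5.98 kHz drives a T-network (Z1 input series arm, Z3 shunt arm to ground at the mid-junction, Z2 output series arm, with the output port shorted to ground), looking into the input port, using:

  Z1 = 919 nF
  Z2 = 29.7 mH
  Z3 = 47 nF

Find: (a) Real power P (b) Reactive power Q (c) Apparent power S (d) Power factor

Step 1 — Angular frequency: ω = 2π·f = 2π·5980 = 3.757e+04 rad/s.
Step 2 — Component impedances:
  Z1: Z = 1/(jωC) = -j/(ω·C) = 0 - j28.96 Ω
  Z2: Z = jωL = j·3.757e+04·0.0297 = 0 + j1116 Ω
  Z3: Z = 1/(jωC) = -j/(ω·C) = 0 - j566.3 Ω
Step 3 — With the output port shorted to ground, the output series arm Z2 runs from the junction to ground; the shunt arm Z3 also runs from the junction to ground. They appear in parallel: Z3 || Z2 = 0 - j1150 Ω.
Step 4 — Series with input arm Z1: Z_in = Z1 + (Z3 || Z2) = 0 - j1179 Ω = 1179∠-90.0° Ω.
Step 5 — Source phasor: V = 185∠45.0° V = 130.8 + j130.8 V.
Step 6 — Current: I = V / Z = -0.111 + j0.111 A = 0.157∠135.0° A.
Step 7 — Complex power: S = V·I* = 0 - j29.04 VA.
Step 8 — Real power: P = Re(S) = 0 W.
Step 9 — Reactive power: Q = Im(S) = -29.04 VAR.
Step 10 — Apparent power: |S| = 29.04 VA.
Step 11 — Power factor: PF = P/|S| = 0 (leading).

(a) P = 0 W  (b) Q = -29.04 VAR  (c) S = 29.04 VA  (d) PF = 0 (leading)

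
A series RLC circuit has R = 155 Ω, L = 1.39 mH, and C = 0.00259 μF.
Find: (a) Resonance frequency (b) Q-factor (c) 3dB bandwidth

Step 1 — Resonance condition Im(Z)=0 gives ω₀ = 1/√(LC).
Step 2 — ω₀ = 1/√(0.00139·2.59e-09) = 5.27e+05 rad/s.
Step 3 — f₀ = ω₀/(2π) = 8.388e+04 Hz.
Step 4 — Series Q: Q = ω₀L/R = 5.27e+05·0.00139/155 = 4.726.
Step 5 — 3dB bandwidth: Δω = ω₀/Q = 1.115e+05 rad/s; BW = Δω/(2π) = 1.775e+04 Hz.

(a) f₀ = 8.388e+04 Hz  (b) Q = 4.726  (c) BW = 1.775e+04 Hz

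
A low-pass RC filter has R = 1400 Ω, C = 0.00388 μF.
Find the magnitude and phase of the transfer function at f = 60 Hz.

Step 1 — Angular frequency: ω = 2π·60 = 377 rad/s.
Step 2 — Transfer function: H(jω) = 1/(1 + jωRC).
Step 3 — Denominator: 1 + jωRC = 1 + j·377·1400·3.88e-09 = 1 + j0.002048.
Step 4 — H = 1 - j0.002048.
Step 5 — Magnitude: |H| = 1 (-0.0 dB); phase: φ = -0.1°.

|H| = 1 (-0.0 dB), φ = -0.1°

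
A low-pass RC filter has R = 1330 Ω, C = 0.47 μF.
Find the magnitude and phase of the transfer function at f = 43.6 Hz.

Step 1 — Angular frequency: ω = 2π·43.6 = 273.9 rad/s.
Step 2 — Transfer function: H(jω) = 1/(1 + jωRC).
Step 3 — Denominator: 1 + jωRC = 1 + j·273.9·1330·4.7e-07 = 1 + j0.1712.
Step 4 — H = 0.9715 - j0.1664.
Step 5 — Magnitude: |H| = 0.9857 (-0.1 dB); phase: φ = -9.7°.

|H| = 0.9857 (-0.1 dB), φ = -9.7°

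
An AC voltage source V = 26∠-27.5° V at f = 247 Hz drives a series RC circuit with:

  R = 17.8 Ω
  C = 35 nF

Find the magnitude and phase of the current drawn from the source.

Step 1 — Angular frequency: ω = 2π·f = 2π·247 = 1552 rad/s.
Step 2 — Component impedances:
  R: Z = R = 17.8 Ω
  C: Z = 1/(jωC) = -j/(ω·C) = 0 - j1.841e+04 Ω
Step 3 — Series combination: Z_total = R + C = 17.8 - j1.841e+04 Ω = 1.841e+04∠-89.9° Ω.
Step 4 — Source phasor: V = 26∠-27.5° V = 23.06 - j12.01 V.
Step 5 — Ohm's law: I = V / Z_total = (23.06 - j12.01) / (17.8 - j1.841e+04) = 0.0006533 + j0.001252 A.
Step 6 — Convert to polar: |I| = 0.001412 A, ∠I = 62.4°.

I = 0.001412∠62.4° A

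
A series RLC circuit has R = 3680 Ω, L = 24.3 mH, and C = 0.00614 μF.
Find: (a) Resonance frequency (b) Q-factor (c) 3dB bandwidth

Step 1 — Resonance condition Im(Z)=0 gives ω₀ = 1/√(LC).
Step 2 — ω₀ = 1/√(0.0243·6.14e-09) = 8.187e+04 rad/s.
Step 3 — f₀ = ω₀/(2π) = 1.303e+04 Hz.
Step 4 — Series Q: Q = ω₀L/R = 8.187e+04·0.0243/3680 = 0.5406.
Step 5 — 3dB bandwidth: Δω = ω₀/Q = 1.514e+05 rad/s; BW = Δω/(2π) = 2.41e+04 Hz.

(a) f₀ = 1.303e+04 Hz  (b) Q = 0.5406  (c) BW = 2.41e+04 Hz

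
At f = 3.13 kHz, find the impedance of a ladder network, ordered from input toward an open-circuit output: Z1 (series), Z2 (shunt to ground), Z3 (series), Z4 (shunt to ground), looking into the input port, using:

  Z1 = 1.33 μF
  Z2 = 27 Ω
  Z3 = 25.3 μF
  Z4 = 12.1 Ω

Step 1 — Angular frequency: ω = 2π·f = 2π·3130 = 1.967e+04 rad/s.
Step 2 — Component impedances:
  Z1: Z = 1/(jωC) = -j/(ω·C) = 0 - j38.23 Ω
  Z2: Z = R = 27 Ω
  Z3: Z = 1/(jωC) = -j/(ω·C) = 0 - j2.01 Ω
  Z4: Z = R = 12.1 Ω
Step 3 — Ladder network (open output): work backward from the far end, alternating series and parallel combinations. Z_in = 8.405 - j39.19 Ω = 40.08∠-77.9° Ω.

Z = 8.405 - j39.19 Ω = 40.08∠-77.9° Ω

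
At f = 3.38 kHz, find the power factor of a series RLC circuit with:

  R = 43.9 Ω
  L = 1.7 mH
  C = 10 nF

Step 1 — Angular frequency: ω = 2π·f = 2π·3380 = 2.124e+04 rad/s.
Step 2 — Component impedances:
  R: Z = R = 43.9 Ω
  L: Z = jωL = j·2.124e+04·0.0017 = 0 + j36.1 Ω
  C: Z = 1/(jωC) = -j/(ω·C) = 0 - j4709 Ω
Step 3 — Series combination: Z_total = R + L + C = 43.9 - j4673 Ω = 4673∠-89.5° Ω.
Step 4 — Power factor: PF = cos(φ) = Re(Z)/|Z| = 43.9/4672.8 = 0.009395.
Step 5 — Type: Im(Z) = -4673 ⇒ leading (phase φ = -89.5°).

PF = 0.009395 (leading, φ = -89.5°)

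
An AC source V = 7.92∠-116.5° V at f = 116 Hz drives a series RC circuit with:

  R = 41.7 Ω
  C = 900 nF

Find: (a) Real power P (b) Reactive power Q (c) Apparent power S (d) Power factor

Step 1 — Angular frequency: ω = 2π·f = 2π·116 = 728.8 rad/s.
Step 2 — Component impedances:
  R: Z = R = 41.7 Ω
  C: Z = 1/(jωC) = -j/(ω·C) = 0 - j1524 Ω
Step 3 — Series combination: Z_total = R + C = 41.7 - j1524 Ω = 1525∠-88.4° Ω.
Step 4 — Source phasor: V = 7.92∠-116.5° V = -3.534 - j7.088 V.
Step 5 — Current: I = V / Z = 0.004583 - j0.002443 A = 0.005193∠-28.1° A.
Step 6 — Complex power: S = V·I* = 0.001125 - j0.04112 VA.
Step 7 — Real power: P = Re(S) = 0.001125 W.
Step 8 — Reactive power: Q = Im(S) = -0.04112 VAR.
Step 9 — Apparent power: |S| = 0.04113 VA.
Step 10 — Power factor: PF = P/|S| = 0.02734 (leading).

(a) P = 0.001125 W  (b) Q = -0.04112 VAR  (c) S = 0.04113 VA  (d) PF = 0.02734 (leading)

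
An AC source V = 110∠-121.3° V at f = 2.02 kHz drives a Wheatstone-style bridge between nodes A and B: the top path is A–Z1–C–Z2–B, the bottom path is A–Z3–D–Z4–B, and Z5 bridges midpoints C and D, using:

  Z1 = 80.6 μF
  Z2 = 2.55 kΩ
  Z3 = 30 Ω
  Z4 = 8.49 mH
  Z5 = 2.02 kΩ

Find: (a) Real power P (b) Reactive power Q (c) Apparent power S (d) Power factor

Step 1 — Angular frequency: ω = 2π·f = 2π·2020 = 1.269e+04 rad/s.
Step 2 — Component impedances:
  Z1: Z = 1/(jωC) = -j/(ω·C) = 0 - j0.9775 Ω
  Z2: Z = R = 2550 Ω
  Z3: Z = R = 30 Ω
  Z4: Z = jωL = j·1.269e+04·0.00849 = 0 + j107.8 Ω
  Z5: Z = R = 2020 Ω
Step 3 — Bridge requires nodal analysis (the Z5 bridge couples midpoints C and D, so the two paths cannot be reduced to a simple series/parallel combination). Setting node B to ground and injecting 1 A at node A, the 3-node admittance system at A, C, D solves to V_A = Z_AB = 33.62 + j105.1 Ω = 110.4∠72.3° Ω.
Step 4 — Source phasor: V = 110∠-121.3° V = -57.15 - j93.99 V.
Step 5 — Current: I = V / Z = -0.9689 + j0.2338 A = 0.9967∠166.4° A.
Step 6 — Complex power: S = V·I* = 33.4 + j104.4 VA.
Step 7 — Real power: P = Re(S) = 33.4 W.
Step 8 — Reactive power: Q = Im(S) = 104.4 VAR.
Step 9 — Apparent power: |S| = 109.6 VA.
Step 10 — Power factor: PF = P/|S| = 0.3046 (lagging).

(a) P = 33.4 W  (b) Q = 104.4 VAR  (c) S = 109.6 VA  (d) PF = 0.3046 (lagging)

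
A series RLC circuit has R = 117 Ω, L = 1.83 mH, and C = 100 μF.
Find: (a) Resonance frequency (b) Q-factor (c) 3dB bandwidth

Step 1 — Resonance: ω₀ = 1/√(LC) = 1/√(0.00183·0.0001) = 2338 rad/s.
Step 2 — f₀ = ω₀/(2π) = 372 Hz.
Step 3 — Series Q: Q = ω₀L/R = 2338·0.00183/117 = 0.03656.
Step 4 — Bandwidth: Δω = ω₀/Q = 6.393e+04 rad/s; BW = Δω/(2π) = 1.018e+04 Hz.

(a) f₀ = 372 Hz  (b) Q = 0.03656  (c) BW = 1.018e+04 Hz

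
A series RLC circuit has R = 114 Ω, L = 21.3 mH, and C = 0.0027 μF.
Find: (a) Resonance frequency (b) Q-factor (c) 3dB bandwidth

Step 1 — Resonance: ω₀ = 1/√(LC) = 1/√(0.0213·2.7e-09) = 1.319e+05 rad/s.
Step 2 — f₀ = ω₀/(2π) = 2.099e+04 Hz.
Step 3 — Series Q: Q = ω₀L/R = 1.319e+05·0.0213/114 = 24.64.
Step 4 — Bandwidth: Δω = ω₀/Q = 5352 rad/s; BW = Δω/(2π) = 851.8 Hz.

(a) f₀ = 2.099e+04 Hz  (b) Q = 24.64  (c) BW = 851.8 Hz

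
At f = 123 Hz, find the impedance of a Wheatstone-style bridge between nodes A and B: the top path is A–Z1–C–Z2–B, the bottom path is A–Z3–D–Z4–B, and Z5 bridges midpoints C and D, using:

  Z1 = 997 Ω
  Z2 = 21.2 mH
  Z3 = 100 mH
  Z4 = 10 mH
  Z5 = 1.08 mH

Step 1 — Angular frequency: ω = 2π·f = 2π·123 = 772.8 rad/s.
Step 2 — Component impedances:
  Z1: Z = R = 997 Ω
  Z2: Z = jωL = j·772.8·0.0212 = 0 + j16.38 Ω
  Z3: Z = jωL = j·772.8·0.1 = 0 + j77.28 Ω
  Z4: Z = jωL = j·772.8·0.01 = 0 + j7.728 Ω
  Z5: Z = jωL = j·772.8·0.00108 = 0 + j0.8347 Ω
Step 3 — Bridge requires nodal analysis (the Z5 bridge couples midpoints C and D, so the two paths cannot be reduced to a simple series/parallel combination). Setting node B to ground and injecting 1 A at node A, the 3-node admittance system at A, C, D solves to V_A = Z_AB = 5.994 + j82.15 Ω = 82.37∠85.8° Ω.

Z = 5.994 + j82.15 Ω = 82.37∠85.8° Ω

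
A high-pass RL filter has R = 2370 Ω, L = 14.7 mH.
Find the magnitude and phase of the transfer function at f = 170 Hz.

Step 1 — Angular frequency: ω = 2π·170 = 1068 rad/s.
Step 2 — Transfer function: H(jω) = jωL/(R + jωL).
Step 3 — Numerator jωL = j·15.7; denominator R + jωL = 2370 + j15.7.
Step 4 — H = 4.389e-05 + j0.006625.
Step 5 — Magnitude: |H| = 0.006625 (-43.6 dB); phase: φ = 89.6°.

|H| = 0.006625 (-43.6 dB), φ = 89.6°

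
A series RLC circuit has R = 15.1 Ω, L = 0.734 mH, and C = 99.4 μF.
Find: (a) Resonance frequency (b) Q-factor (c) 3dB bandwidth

Step 1 — Resonance: ω₀ = 1/√(LC) = 1/√(0.000734·9.94e-05) = 3702 rad/s.
Step 2 — f₀ = ω₀/(2π) = 589.2 Hz.
Step 3 — Series Q: Q = ω₀L/R = 3702·0.000734/15.1 = 0.18.
Step 4 — Bandwidth: Δω = ω₀/Q = 2.057e+04 rad/s; BW = Δω/(2π) = 3274 Hz.

(a) f₀ = 589.2 Hz  (b) Q = 0.18  (c) BW = 3274 Hz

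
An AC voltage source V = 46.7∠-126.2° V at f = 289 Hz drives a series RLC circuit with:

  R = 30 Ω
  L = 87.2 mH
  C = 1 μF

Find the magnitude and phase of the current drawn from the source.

Step 1 — Angular frequency: ω = 2π·f = 2π·289 = 1816 rad/s.
Step 2 — Component impedances:
  R: Z = R = 30 Ω
  L: Z = jωL = j·1816·0.0872 = 0 + j158.3 Ω
  C: Z = 1/(jωC) = -j/(ω·C) = 0 - j550.7 Ω
Step 3 — Series combination: Z_total = R + L + C = 30 - j392.4 Ω = 393.5∠-85.6° Ω.
Step 4 — Source phasor: V = 46.7∠-126.2° V = -27.58 - j37.69 V.
Step 5 — Ohm's law: I = V / Z_total = (-27.58 - j37.69) / (30 - j392.4) = 0.09014 - j0.07719 A.
Step 6 — Convert to polar: |I| = 0.1187 A, ∠I = -40.6°.

I = 0.1187∠-40.6° A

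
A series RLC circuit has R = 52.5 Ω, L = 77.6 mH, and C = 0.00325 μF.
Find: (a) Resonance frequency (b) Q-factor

Step 1 — Resonance condition Im(Z)=0 gives ω₀ = 1/√(LC).
Step 2 — ω₀ = 1/√(0.0776·3.25e-09) = 6.297e+04 rad/s.
Step 3 — f₀ = ω₀/(2π) = 1.002e+04 Hz.
Step 4 — Series Q: Q = ω₀L/R = 6.297e+04·0.0776/52.5 = 93.07.

(a) f₀ = 1.002e+04 Hz  (b) Q = 93.07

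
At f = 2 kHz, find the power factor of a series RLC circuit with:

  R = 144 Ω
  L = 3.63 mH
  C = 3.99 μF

Step 1 — Angular frequency: ω = 2π·f = 2π·2000 = 1.257e+04 rad/s.
Step 2 — Component impedances:
  R: Z = R = 144 Ω
  L: Z = jωL = j·1.257e+04·0.00363 = 0 + j45.62 Ω
  C: Z = 1/(jωC) = -j/(ω·C) = 0 - j19.94 Ω
Step 3 — Series combination: Z_total = R + L + C = 144 + j25.67 Ω = 146.3∠10.1° Ω.
Step 4 — Power factor: PF = cos(φ) = Re(Z)/|Z| = 144/146.27 = 0.9845.
Step 5 — Type: Im(Z) = 25.67 ⇒ lagging (phase φ = 10.1°).

PF = 0.9845 (lagging, φ = 10.1°)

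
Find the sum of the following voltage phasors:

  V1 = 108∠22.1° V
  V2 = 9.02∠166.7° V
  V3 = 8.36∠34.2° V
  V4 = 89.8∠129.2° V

Step 1 — Convert each phasor to rectangular form:
  V1 = 108·(cos(22.1°) + j·sin(22.1°)) = 100.1 + j40.63 V
  V2 = 9.02·(cos(166.7°) + j·sin(166.7°)) = -8.778 + j2.075 V
  V3 = 8.36·(cos(34.2°) + j·sin(34.2°)) = 6.914 + j4.699 V
  V4 = 89.8·(cos(129.2°) + j·sin(129.2°)) = -56.76 + j69.59 V
Step 2 — Sum components: V_total = 41.45 + j117 V.
Step 3 — Convert to polar: |V_total| = 124.1 V, ∠V_total = 70.5°.

V_total = 124.1∠70.5° V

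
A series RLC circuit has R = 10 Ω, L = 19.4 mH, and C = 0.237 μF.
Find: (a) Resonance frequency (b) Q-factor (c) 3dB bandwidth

Step 1 — Resonance: ω₀ = 1/√(LC) = 1/√(0.0194·2.37e-07) = 1.475e+04 rad/s.
Step 2 — f₀ = ω₀/(2π) = 2347 Hz.
Step 3 — Series Q: Q = ω₀L/R = 1.475e+04·0.0194/10 = 28.61.
Step 4 — Bandwidth: Δω = ω₀/Q = 515.5 rad/s; BW = Δω/(2π) = 82.04 Hz.

(a) f₀ = 2347 Hz  (b) Q = 28.61  (c) BW = 82.04 Hz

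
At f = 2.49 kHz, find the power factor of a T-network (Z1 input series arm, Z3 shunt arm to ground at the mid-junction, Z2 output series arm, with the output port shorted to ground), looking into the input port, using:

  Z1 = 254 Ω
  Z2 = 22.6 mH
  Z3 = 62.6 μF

Step 1 — Angular frequency: ω = 2π·f = 2π·2490 = 1.565e+04 rad/s.
Step 2 — Component impedances:
  Z1: Z = R = 254 Ω
  Z2: Z = jωL = j·1.565e+04·0.0226 = 0 + j353.6 Ω
  Z3: Z = 1/(jωC) = -j/(ω·C) = 0 - j1.021 Ω
Step 3 — With the output port shorted to ground, the output series arm Z2 runs from the junction to ground; the shunt arm Z3 also runs from the junction to ground. They appear in parallel: Z3 || Z2 = 0 - j1.024 Ω.
Step 4 — Series with input arm Z1: Z_in = Z1 + (Z3 || Z2) = 254 - j1.024 Ω = 254∠-0.2° Ω.
Step 5 — Power factor: PF = cos(φ) = Re(Z)/|Z| = 254/254 = 1.
Step 6 — Type: Im(Z) = -1.024 ⇒ leading (phase φ = -0.2°).

PF = 1 (leading, φ = -0.2°)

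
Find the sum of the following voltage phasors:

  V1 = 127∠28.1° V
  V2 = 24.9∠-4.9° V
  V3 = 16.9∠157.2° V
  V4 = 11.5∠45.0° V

Step 1 — Convert each phasor to rectangular form:
  V1 = 127·(cos(28.1°) + j·sin(28.1°)) = 112 + j59.82 V
  V2 = 24.9·(cos(-4.9°) + j·sin(-4.9°)) = 24.81 - j2.127 V
  V3 = 16.9·(cos(157.2°) + j·sin(157.2°)) = -15.58 + j6.549 V
  V4 = 11.5·(cos(45.0°) + j·sin(45.0°)) = 8.132 + j8.132 V
Step 2 — Sum components: V_total = 129.4 + j72.37 V.
Step 3 — Convert to polar: |V_total| = 148.3 V, ∠V_total = 29.2°.

V_total = 148.3∠29.2° V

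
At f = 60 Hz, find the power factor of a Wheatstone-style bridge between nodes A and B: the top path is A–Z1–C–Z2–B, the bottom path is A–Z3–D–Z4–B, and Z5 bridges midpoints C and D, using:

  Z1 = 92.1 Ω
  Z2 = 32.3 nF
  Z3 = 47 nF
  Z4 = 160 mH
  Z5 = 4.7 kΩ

Step 1 — Angular frequency: ω = 2π·f = 2π·60 = 377 rad/s.
Step 2 — Component impedances:
  Z1: Z = R = 92.1 Ω
  Z2: Z = 1/(jωC) = -j/(ω·C) = 0 - j8.212e+04 Ω
  Z3: Z = 1/(jωC) = -j/(ω·C) = 0 - j5.644e+04 Ω
  Z4: Z = jωL = j·377·0.16 = 0 + j60.32 Ω
  Z5: Z = R = 4700 Ω
Step 3 — Bridge requires nodal analysis (the Z5 bridge couples midpoints C and D, so the two paths cannot be reduced to a simple series/parallel combination). Setting node B to ground and injecting 1 A at node A, the 3-node admittance system at A, C, D solves to V_A = Z_AB = 4705 - j603.4 Ω = 4744∠-7.3° Ω.
Step 4 — Power factor: PF = cos(φ) = Re(Z)/|Z| = 4705.1/4743.6 = 0.9919.
Step 5 — Type: Im(Z) = -603.4 ⇒ leading (phase φ = -7.3°).

PF = 0.9919 (leading, φ = -7.3°)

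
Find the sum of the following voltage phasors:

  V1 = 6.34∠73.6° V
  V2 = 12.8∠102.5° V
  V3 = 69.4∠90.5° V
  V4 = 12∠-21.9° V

Step 1 — Convert each phasor to rectangular form:
  V1 = 6.34·(cos(73.6°) + j·sin(73.6°)) = 1.79 + j6.082 V
  V2 = 12.8·(cos(102.5°) + j·sin(102.5°)) = -2.77 + j12.5 V
  V3 = 69.4·(cos(90.5°) + j·sin(90.5°)) = -0.6056 + j69.4 V
  V4 = 12·(cos(-21.9°) + j·sin(-21.9°)) = 11.13 - j4.476 V
Step 2 — Sum components: V_total = 9.548 + j83.5 V.
Step 3 — Convert to polar: |V_total| = 84.04 V, ∠V_total = 83.5°.

V_total = 84.04∠83.5° V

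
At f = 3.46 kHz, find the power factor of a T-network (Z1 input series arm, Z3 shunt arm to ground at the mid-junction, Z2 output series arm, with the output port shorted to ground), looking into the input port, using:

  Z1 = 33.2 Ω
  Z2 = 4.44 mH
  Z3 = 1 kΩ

Step 1 — Angular frequency: ω = 2π·f = 2π·3460 = 2.174e+04 rad/s.
Step 2 — Component impedances:
  Z1: Z = R = 33.2 Ω
  Z2: Z = jωL = j·2.174e+04·0.00444 = 0 + j96.52 Ω
  Z3: Z = R = 1000 Ω
Step 3 — With the output port shorted to ground, the output series arm Z2 runs from the junction to ground; the shunt arm Z3 also runs from the junction to ground. They appear in parallel: Z3 || Z2 = 9.231 + j95.63 Ω.
Step 4 — Series with input arm Z1: Z_in = Z1 + (Z3 || Z2) = 42.43 + j95.63 Ω = 104.6∠66.1° Ω.
Step 5 — Power factor: PF = cos(φ) = Re(Z)/|Z| = 42.43/104.6 = 0.4056.
Step 6 — Type: Im(Z) = 95.63 ⇒ lagging (phase φ = 66.1°).

PF = 0.4056 (lagging, φ = 66.1°)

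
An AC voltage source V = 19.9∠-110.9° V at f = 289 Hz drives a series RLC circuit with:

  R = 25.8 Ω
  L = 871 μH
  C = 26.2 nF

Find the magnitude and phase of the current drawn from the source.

Step 1 — Angular frequency: ω = 2π·f = 2π·289 = 1816 rad/s.
Step 2 — Component impedances:
  R: Z = R = 25.8 Ω
  L: Z = jωL = j·1816·0.000871 = 0 + j1.582 Ω
  C: Z = 1/(jωC) = -j/(ω·C) = 0 - j2.102e+04 Ω
Step 3 — Series combination: Z_total = R + L + C = 25.8 - j2.102e+04 Ω = 2.102e+04∠-89.9° Ω.
Step 4 — Source phasor: V = 19.9∠-110.9° V = -7.099 - j18.59 V.
Step 5 — Ohm's law: I = V / Z_total = (-7.099 - j18.59) / (25.8 - j2.102e+04) = 0.0008841 - j0.0003388 A.
Step 6 — Convert to polar: |I| = 0.0009468 A, ∠I = -21.0°.

I = 0.0009468∠-21.0° A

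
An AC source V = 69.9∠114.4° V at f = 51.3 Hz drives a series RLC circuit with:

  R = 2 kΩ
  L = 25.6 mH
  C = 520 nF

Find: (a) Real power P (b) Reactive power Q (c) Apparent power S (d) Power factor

Step 1 — Angular frequency: ω = 2π·f = 2π·51.3 = 322.3 rad/s.
Step 2 — Component impedances:
  R: Z = R = 2000 Ω
  L: Z = jωL = j·322.3·0.0256 = 0 + j8.252 Ω
  C: Z = 1/(jωC) = -j/(ω·C) = 0 - j5966 Ω
Step 3 — Series combination: Z_total = R + L + C = 2000 - j5958 Ω = 6285∠-71.4° Ω.
Step 4 — Source phasor: V = 69.9∠114.4° V = -28.88 + j63.66 V.
Step 5 — Current: I = V / Z = -0.01106 - j0.001132 A = 0.01112∠-174.2° A.
Step 6 — Complex power: S = V·I* = 0.2474 - j0.737 VA.
Step 7 — Real power: P = Re(S) = 0.2474 W.
Step 8 — Reactive power: Q = Im(S) = -0.737 VAR.
Step 9 — Apparent power: |S| = 0.7774 VA.
Step 10 — Power factor: PF = P/|S| = 0.3182 (leading).

(a) P = 0.2474 W  (b) Q = -0.737 VAR  (c) S = 0.7774 VA  (d) PF = 0.3182 (leading)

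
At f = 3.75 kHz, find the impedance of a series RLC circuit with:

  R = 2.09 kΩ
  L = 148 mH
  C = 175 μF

Step 1 — Angular frequency: ω = 2π·f = 2π·3750 = 2.356e+04 rad/s.
Step 2 — Component impedances:
  R: Z = R = 2090 Ω
  L: Z = jωL = j·2.356e+04·0.148 = 0 + j3487 Ω
  C: Z = 1/(jωC) = -j/(ω·C) = 0 - j0.2425 Ω
Step 3 — Series combination: Z_total = R + L + C = 2090 + j3487 Ω = 4065∠59.1° Ω.

Z = 2090 + j3487 Ω = 4065∠59.1° Ω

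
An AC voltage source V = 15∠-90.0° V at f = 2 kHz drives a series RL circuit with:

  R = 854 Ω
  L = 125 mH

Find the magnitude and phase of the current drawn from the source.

Step 1 — Angular frequency: ω = 2π·f = 2π·2000 = 1.257e+04 rad/s.
Step 2 — Component impedances:
  R: Z = R = 854 Ω
  L: Z = jωL = j·1.257e+04·0.125 = 0 + j1571 Ω
Step 3 — Series combination: Z_total = R + L = 854 + j1571 Ω = 1788∠61.5° Ω.
Step 4 — Source phasor: V = 15∠-90.0° V = 0 - j15 V.
Step 5 — Ohm's law: I = V / Z_total = (0 - j15) / (854 + j1571) = -0.007371 - j0.004007 A.
Step 6 — Convert to polar: |I| = 0.00839 A, ∠I = -151.5°.

I = 0.00839∠-151.5° A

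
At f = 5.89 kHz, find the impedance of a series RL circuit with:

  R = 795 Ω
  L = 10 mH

Step 1 — Angular frequency: ω = 2π·f = 2π·5890 = 3.701e+04 rad/s.
Step 2 — Component impedances:
  R: Z = R = 795 Ω
  L: Z = jωL = j·3.701e+04·0.01 = 0 + j370.1 Ω
Step 3 — Series combination: Z_total = R + L = 795 + j370.1 Ω = 876.9∠25.0° Ω.

Z = 795 + j370.1 Ω = 876.9∠25.0° Ω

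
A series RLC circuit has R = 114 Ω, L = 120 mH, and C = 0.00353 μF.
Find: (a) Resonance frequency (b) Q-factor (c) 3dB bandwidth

Step 1 — Resonance: ω₀ = 1/√(LC) = 1/√(0.12·3.53e-09) = 4.859e+04 rad/s.
Step 2 — f₀ = ω₀/(2π) = 7733 Hz.
Step 3 — Series Q: Q = ω₀L/R = 4.859e+04·0.12/114 = 51.14.
Step 4 — Bandwidth: Δω = ω₀/Q = 950 rad/s; BW = Δω/(2π) = 151.2 Hz.

(a) f₀ = 7733 Hz  (b) Q = 51.14  (c) BW = 151.2 Hz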